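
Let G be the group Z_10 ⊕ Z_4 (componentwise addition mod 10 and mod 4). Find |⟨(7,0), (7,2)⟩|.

|⟨(7,0)⟩| = 10 and |⟨(7,2)⟩| = 10, so |H| is a multiple of lcm(10, 10) = 10 and divides |G| = 40.
Closing under the operation: H = {(0,0), (0,2), (1,0), (1,2), (2,0), (2,2), (3,0), (3,2), (4,0), (4,2), (5,0), (5,2), (6,0), (6,2), (7,0), (7,2), (8,0), (8,2), (9,0), (9,2)}, so |H| = 20.

20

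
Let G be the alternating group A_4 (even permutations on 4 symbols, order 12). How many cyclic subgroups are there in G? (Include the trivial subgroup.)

Each element a generates a cyclic subgroup ⟨a⟩; distinct elements may generate the same one (a cyclic group of order d has φ(d) generators).
Cyclic subgroups by order — order 1: 1; order 2: 3; order 3: 4.
Total: 8.

8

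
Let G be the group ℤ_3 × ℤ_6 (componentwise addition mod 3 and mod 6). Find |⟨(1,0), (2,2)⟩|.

|⟨(1,0)⟩| = 3 and |⟨(2,2)⟩| = 3, so |H| is a multiple of lcm(3, 3) = 3 and divides |G| = 18.
Closing under the operation: H = {(0,0), (0,2), (0,4), (1,0), (1,2), (1,4), (2,0), (2,2), (2,4)}, so |H| = 9.

9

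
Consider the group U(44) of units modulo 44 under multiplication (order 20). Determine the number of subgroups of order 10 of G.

3

|G| = 20 and 10 | 20, so subgroups of order 10 are possible by Lagrange.
The subgroups of order 10 are: {1, 5, 9, 13, 17, 21, 25, 29, 37, 41}; {1, 3, 5, 9, 15, 23, 25, 27, 31, 37}; {1, 5, 7, 9, 19, 25, 35, 37, 39, 43}.
So G has 3 subgroups of order 10.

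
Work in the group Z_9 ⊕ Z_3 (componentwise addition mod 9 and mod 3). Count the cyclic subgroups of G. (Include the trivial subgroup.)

8

Each element a generates a cyclic subgroup ⟨a⟩; distinct elements may generate the same one (a cyclic group of order d has φ(d) generators).
Cyclic subgroups by order — order 1: 1; order 3: 4; order 9: 3.
Total: 8.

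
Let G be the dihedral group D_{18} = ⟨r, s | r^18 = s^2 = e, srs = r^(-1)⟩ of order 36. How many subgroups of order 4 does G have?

9

|G| = 36 and 4 | 36, so subgroups of order 4 are possible by Lagrange.
The subgroups of order 4 are: {e, r^9, rs, r^10s}; {e, r^9, r^2s, r^11s}; {e, r^9, r^3s, r^12s}; {e, r^9, r^4s, r^13s}; … (9 in all).
So G has 9 subgroups of order 4.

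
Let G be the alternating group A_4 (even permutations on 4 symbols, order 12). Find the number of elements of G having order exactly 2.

3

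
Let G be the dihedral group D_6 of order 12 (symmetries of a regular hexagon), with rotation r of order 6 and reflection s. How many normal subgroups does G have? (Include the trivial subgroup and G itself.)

G has 16 subgroups. Checking conjugation-invariance by order — order 1: 1/1 normal; order 2: 1/7 normal; order 3: 1/1 normal; order 4: 0/3 normal; order 6: 3/3 normal; order 12: 1/1 normal.
Total normal subgroups: 7.

7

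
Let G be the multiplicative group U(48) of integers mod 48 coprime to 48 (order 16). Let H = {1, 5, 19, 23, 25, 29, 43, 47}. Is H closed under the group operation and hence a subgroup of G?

|H| = 8 divides |G| = 16, consistent with Lagrange.
H contains the identity, every element's inverse is in H, and H is closed under ·: it is a subgroup.

Yes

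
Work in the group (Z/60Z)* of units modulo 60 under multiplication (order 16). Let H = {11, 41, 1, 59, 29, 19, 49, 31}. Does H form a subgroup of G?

Yes

|H| = 8 divides |G| = 16, consistent with Lagrange.
H contains the identity, every element's inverse is in H, and H is closed under ·: it is a subgroup.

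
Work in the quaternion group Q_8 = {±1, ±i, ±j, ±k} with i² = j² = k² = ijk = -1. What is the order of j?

Computing powers of j: the smallest k with (j)^k = e is k = 4.

4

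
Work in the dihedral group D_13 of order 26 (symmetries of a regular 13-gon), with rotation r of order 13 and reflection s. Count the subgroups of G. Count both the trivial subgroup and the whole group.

|G| = 26, so by Lagrange every subgroup order divides 26. Divisors: 1, 2, 13, 26.
Subgroups by order — order 1: 1; order 2: 13; order 13: 1; order 26: 1.
Total: 1 + 13 + 1 + 1 = 16.

16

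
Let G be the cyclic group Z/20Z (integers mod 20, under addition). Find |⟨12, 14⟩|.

10

|⟨12⟩| = 5 and |⟨14⟩| = 10, so |H| is a multiple of lcm(5, 10) = 10 and divides |G| = 20.
Closing under the operation: H = {0, 2, 4, 6, 8, 10, 12, 14, 16, 18}, so |H| = 10.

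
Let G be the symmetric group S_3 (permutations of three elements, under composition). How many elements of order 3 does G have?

2

The elements of order 3 are: (1 2 3), (1 3 2).
That's 2.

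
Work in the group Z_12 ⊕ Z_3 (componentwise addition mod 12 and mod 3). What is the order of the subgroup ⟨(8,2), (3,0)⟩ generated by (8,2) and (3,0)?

|⟨(8,2)⟩| = 3 and |⟨(3,0)⟩| = 4, so |H| is a multiple of lcm(3, 4) = 12 and divides |G| = 36.
Closing under the operation: H = {(0,0), (1,1), (2,2), (3,0), (4,1), (5,2), (6,0), (7,1), (8,2), (9,0), (10,1), (11,2)}, so |H| = 12.

12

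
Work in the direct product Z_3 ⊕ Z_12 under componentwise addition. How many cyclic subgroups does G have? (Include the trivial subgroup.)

15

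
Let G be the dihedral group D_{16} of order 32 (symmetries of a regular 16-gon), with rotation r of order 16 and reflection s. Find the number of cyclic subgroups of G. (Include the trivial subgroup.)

A cyclic subgroup of order d is generated by each of its φ(d) elements of order d, so the cyclic subgroups of order d number (#elements of order d)/φ(d).
Cyclic subgroups by order — order 1: 1; order 2: 17; order 4: 1; order 8: 1; order 16: 1.
Total: 21.

21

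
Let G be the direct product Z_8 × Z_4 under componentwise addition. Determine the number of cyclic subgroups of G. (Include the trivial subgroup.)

14

A cyclic subgroup of order d is generated by each of its φ(d) elements of order d, so the cyclic subgroups of order d number (#elements of order d)/φ(d).
Cyclic subgroups by order — order 1: 1; order 2: 3; order 4: 6; order 8: 4.
Total: 14.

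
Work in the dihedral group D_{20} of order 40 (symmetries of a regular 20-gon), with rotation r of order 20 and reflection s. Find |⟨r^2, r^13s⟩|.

20

|⟨r^2⟩| = 10 and |⟨r^13s⟩| = 2, so |H| is a multiple of lcm(10, 2) = 10 and divides |G| = 40.
Closing under the operation: H = {e, r^2, r^4, r^6, r^8, r^10, r^12, r^14, r^16, r^18, rs, r^3s, r^5s, r^7s, r^9s, r^11s, r^13s, r^15s, r^17s, r^19s}, so |H| = 20.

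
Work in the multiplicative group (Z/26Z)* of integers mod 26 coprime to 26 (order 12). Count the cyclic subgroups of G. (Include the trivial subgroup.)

6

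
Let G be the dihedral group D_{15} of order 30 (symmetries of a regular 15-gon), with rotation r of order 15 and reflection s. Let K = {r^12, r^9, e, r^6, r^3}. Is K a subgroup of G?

Yes

|K| = 5 divides |G| = 30, consistent with Lagrange.
K contains the identity, every element's inverse is in K, and K is closed under ·: it is a subgroup.
In fact K = ⟨r^9⟩.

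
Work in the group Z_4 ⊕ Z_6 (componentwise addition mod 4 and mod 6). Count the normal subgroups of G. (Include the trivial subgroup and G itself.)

G is abelian, so every subgroup is normal.
G has 16 subgroups in total, hence 16 normal subgroups.

16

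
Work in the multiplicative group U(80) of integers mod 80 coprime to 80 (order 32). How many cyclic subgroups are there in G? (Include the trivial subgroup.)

20

A cyclic subgroup of order d is generated by each of its φ(d) elements of order d, so the cyclic subgroups of order d number (#elements of order d)/φ(d).
Cyclic subgroups by order — order 1: 1; order 2: 7; order 4: 12.
Total: 20.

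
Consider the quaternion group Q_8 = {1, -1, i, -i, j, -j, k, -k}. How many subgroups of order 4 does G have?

|G| = 8 and 4 | 8, so subgroups of order 4 are possible by Lagrange.
The subgroups of order 4 are: {1, -1, i, -i}; {1, -1, j, -j}; {1, -1, k, -k}.
So G has 3 subgroups of order 4.

3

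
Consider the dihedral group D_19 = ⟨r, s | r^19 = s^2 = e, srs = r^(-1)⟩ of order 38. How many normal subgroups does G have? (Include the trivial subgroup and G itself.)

3

G has 22 subgroups. Checking conjugation-invariance by order — order 1: 1/1 normal; order 2: 0/19 normal; order 19: 1/1 normal; order 38: 1/1 normal.
Total normal subgroups: 3.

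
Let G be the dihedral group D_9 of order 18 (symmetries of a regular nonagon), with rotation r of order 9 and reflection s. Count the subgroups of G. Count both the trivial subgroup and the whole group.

|G| = 18, so by Lagrange every subgroup order divides 18. Divisors: 1, 2, 3, 6, 9, 18.
Subgroups by order — order 1: 1; order 2: 9; order 3: 1; order 6: 3; order 9: 1; order 18: 1.
Total: 1 + 9 + 1 + 3 + 1 + 1 = 16.

16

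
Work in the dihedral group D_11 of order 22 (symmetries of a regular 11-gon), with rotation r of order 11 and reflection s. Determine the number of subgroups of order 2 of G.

11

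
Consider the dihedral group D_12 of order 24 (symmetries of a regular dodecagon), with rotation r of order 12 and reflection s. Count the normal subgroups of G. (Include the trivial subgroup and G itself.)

G has 34 subgroups. Checking conjugation-invariance by order — order 1: 1/1 normal; order 2: 1/13 normal; order 3: 1/1 normal; order 4: 1/7 normal; order 6: 1/5 normal; order 8: 0/3 normal; order 12: 3/3 normal; order 24: 1/1 normal.
Total normal subgroups: 9.

9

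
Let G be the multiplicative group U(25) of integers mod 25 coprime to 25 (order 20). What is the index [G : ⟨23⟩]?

1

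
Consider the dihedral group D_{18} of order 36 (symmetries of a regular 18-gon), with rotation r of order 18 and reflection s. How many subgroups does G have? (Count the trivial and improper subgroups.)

45

|G| = 36, so by Lagrange every subgroup order divides 36. Divisors: 1, 2, 3, 4, 6, 9, 12, 18, 36.
Subgroups by order — order 1: 1; order 2: 19; order 3: 1; order 4: 9; order 6: 7; order 9: 1; order 12: 3; order 18: 3; order 36: 1.
Total: 1 + 19 + 1 + 9 + 7 + 1 + 3 + 3 + 1 = 45.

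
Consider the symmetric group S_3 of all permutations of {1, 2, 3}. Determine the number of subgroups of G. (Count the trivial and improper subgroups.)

|G| = 6, so by Lagrange every subgroup order divides 6. Divisors: 1, 2, 3, 6.
Subgroups by order — order 1: 1; order 2: 3; order 3: 1; order 6: 1.
Total: 1 + 3 + 1 + 1 = 6.

6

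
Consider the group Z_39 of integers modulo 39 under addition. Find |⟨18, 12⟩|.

|⟨18⟩| = 13 and |⟨12⟩| = 13, so |H| is a multiple of lcm(13, 13) = 13 and divides |G| = 39.
Closing under the operation: H = {0, 3, 6, 9, 12, 15, 18, 21, 24, 27, 30, 33, 36}, so |H| = 13.

13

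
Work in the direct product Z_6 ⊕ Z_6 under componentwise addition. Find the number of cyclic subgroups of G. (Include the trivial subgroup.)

Group the elements of G by the cyclic subgroup they generate; each cyclic subgroup of order d accounts for φ(d) elements.
Cyclic subgroups by order — order 1: 1; order 2: 3; order 3: 4; order 6: 12.
Total: 20.

20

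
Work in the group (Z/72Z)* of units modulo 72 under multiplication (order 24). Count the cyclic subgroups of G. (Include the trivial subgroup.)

16

Group the elements of G by the cyclic subgroup they generate; each cyclic subgroup of order d accounts for φ(d) elements.
Cyclic subgroups by order — order 1: 1; order 2: 7; order 3: 1; order 6: 7.
Total: 16.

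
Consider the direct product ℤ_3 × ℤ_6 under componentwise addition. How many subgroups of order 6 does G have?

4

|G| = 18 and 6 | 18, so subgroups of order 6 are possible by Lagrange.
The subgroups of order 6 are: {(0,0), (0,1), (0,2), (0,3), (0,4), (0,5)}; {(0,0), (0,3), (1,0), (1,3), (2,0), (2,3)}; {(0,0), (0,3), (1,1), (1,4), (2,2), (2,5)}; {(0,0), (0,3), (1,2), (1,5), (2,1), (2,4)}.
So G has 4 subgroups of order 6.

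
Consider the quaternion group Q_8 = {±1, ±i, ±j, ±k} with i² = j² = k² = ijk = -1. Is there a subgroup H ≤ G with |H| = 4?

Yes

4 | 8. A subgroup of order 4 is {1, -1, i, -i}.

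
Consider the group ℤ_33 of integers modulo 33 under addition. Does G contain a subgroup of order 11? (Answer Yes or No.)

11 | 33. A subgroup of order 11 is {0, 3, 6, 9, 12, 15, 18, 21, 24, 27, 30}.

Yes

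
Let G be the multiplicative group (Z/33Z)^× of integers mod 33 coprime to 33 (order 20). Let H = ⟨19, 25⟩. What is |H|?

10

|⟨19⟩| = 10 and |⟨25⟩| = 5, so |H| is a multiple of lcm(10, 5) = 10 and divides |G| = 20.
Closing under the operation: H = {1, 4, 7, 10, 13, 16, 19, 25, 28, 31}, so |H| = 10.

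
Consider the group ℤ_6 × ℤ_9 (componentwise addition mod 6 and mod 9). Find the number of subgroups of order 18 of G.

|G| = 54 and 18 | 54, so subgroups of order 18 are possible by Lagrange.
The subgroups of order 18 are: {(0,0), (0,1), (0,2), (0,3), (0,4), (0,5), (0,6), (0,7), (0,8), (3,0), (3,1), (3,2), (3,3), (3,4), (3,5), (3,6), (3,7), (3,8)}; {(0,0), (0,3), (0,6), (1,0), (1,3), (1,6), (2,0), (2,3), (2,6), (3,0), (3,3), (3,6), (4,0), (4,3), (4,6), (5,0), (5,3), (5,6)}; {(0,0), (0,3), (0,6), (1,1), (1,4), (1,7), (2,2), (2,5), (2,8), (3,0), (3,3), (3,6), (4,1), (4,4), (4,7), (5,2), (5,5), (5,8)}; {(0,0), (0,3), (0,6), (1,2), (1,5), (1,8), (2,1), (2,4), (2,7), (3,0), (3,3), (3,6), (4,2), (4,5), (4,8), (5,1), (5,4), (5,7)}.
So G has 4 subgroups of order 18.

4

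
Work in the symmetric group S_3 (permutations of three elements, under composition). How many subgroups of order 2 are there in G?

3

|G| = 6 and 2 | 6, so subgroups of order 2 are possible by Lagrange.
The subgroups of order 2 are: {e, (1 2)}; {e, (1 3)}; {e, (2 3)}.
So G has 3 subgroups of order 2.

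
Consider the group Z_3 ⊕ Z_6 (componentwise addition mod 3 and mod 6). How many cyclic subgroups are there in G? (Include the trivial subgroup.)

10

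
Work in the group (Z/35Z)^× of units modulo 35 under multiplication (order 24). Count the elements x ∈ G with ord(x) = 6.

The elements of order 6 are: 4, 9, 19, 24, 26, 31.
That's 6.

6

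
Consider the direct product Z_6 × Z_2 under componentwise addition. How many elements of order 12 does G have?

0

An element (a,b) has order lcm(ord(a), ord(b)); count pairs with lcm equal to 12.
Enumerating gives 0 such elements.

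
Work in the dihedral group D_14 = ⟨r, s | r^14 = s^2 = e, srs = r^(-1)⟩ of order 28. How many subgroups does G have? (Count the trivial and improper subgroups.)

28

|G| = 28, so by Lagrange every subgroup order divides 28. Divisors: 1, 2, 4, 7, 14, 28.
Subgroups by order — order 1: 1; order 2: 15; order 4: 7; order 7: 1; order 14: 3; order 28: 1.
Total: 1 + 15 + 7 + 1 + 3 + 1 = 28.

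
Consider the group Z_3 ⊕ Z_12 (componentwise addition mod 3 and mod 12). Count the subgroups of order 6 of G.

|G| = 36 and 6 | 36, so subgroups of order 6 are possible by Lagrange.
The subgroups of order 6 are: {(0,0), (0,2), (0,4), (0,6), (0,8), (0,10)}; {(0,0), (0,6), (1,0), (1,6), (2,0), (2,6)}; {(0,0), (0,6), (1,4), (1,10), (2,2), (2,8)}; {(0,0), (0,6), (1,2), (1,8), (2,4), (2,10)}.
So G has 4 subgroups of order 6.

4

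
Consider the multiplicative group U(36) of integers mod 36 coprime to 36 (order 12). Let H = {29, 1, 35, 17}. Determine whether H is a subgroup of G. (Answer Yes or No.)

29 ∈ H but its inverse 5 ∉ H, so H is not a subgroup.

No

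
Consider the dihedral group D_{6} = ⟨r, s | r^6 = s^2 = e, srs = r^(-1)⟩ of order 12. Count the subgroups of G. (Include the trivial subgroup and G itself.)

|G| = 12, so by Lagrange every subgroup order divides 12. Divisors: 1, 2, 3, 4, 6, 12.
Subgroups by order — order 1: 1; order 2: 7; order 3: 1; order 4: 3; order 6: 3; order 12: 1.
Total: 1 + 7 + 1 + 3 + 3 + 1 = 16.

16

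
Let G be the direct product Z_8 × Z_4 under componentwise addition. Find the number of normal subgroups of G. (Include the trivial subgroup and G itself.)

22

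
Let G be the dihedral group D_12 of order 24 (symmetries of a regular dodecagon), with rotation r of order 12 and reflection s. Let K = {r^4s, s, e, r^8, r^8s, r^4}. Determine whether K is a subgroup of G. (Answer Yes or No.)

Yes

|K| = 6 divides |G| = 24, consistent with Lagrange.
K contains the identity, every element's inverse is in K, and K is closed under ·: it is a subgroup.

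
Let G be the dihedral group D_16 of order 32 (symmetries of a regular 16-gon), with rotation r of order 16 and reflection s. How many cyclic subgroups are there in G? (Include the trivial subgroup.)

Each element a generates a cyclic subgroup ⟨a⟩; distinct elements may generate the same one (a cyclic group of order d has φ(d) generators).
Cyclic subgroups by order — order 1: 1; order 2: 17; order 4: 1; order 8: 1; order 16: 1.
Total: 21.

21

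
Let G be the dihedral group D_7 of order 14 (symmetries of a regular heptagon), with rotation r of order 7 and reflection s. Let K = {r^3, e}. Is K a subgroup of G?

r^3 ∈ K but its inverse r^4 ∉ K, so K is not a subgroup.

No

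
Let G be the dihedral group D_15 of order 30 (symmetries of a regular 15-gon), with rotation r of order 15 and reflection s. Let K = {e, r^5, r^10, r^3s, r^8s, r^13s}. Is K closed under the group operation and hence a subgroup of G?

|K| = 6 divides |G| = 30, consistent with Lagrange.
K contains the identity, every element's inverse is in K, and K is closed under ·: it is a subgroup.

Yes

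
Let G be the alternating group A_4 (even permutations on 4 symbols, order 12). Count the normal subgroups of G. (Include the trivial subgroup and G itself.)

G has 10 subgroups. Checking conjugation-invariance by order — order 1: 1/1 normal; order 2: 0/3 normal; order 3: 0/4 normal; order 4: 1/1 normal; order 12: 1/1 normal.
Total normal subgroups: 3.

3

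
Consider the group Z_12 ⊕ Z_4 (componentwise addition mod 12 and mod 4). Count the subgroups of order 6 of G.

3

|G| = 48 and 6 | 48, so subgroups of order 6 are possible by Lagrange.
The subgroups of order 6 are: {(0,0), (0,2), (4,0), (4,2), (8,0), (8,2)}; {(0,0), (2,0), (4,0), (6,0), (8,0), (10,0)}; {(0,0), (2,2), (4,0), (6,2), (8,0), (10,2)}.
So G has 3 subgroups of order 6.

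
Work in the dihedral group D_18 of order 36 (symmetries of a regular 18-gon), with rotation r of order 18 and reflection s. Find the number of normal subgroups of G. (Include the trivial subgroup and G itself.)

9

G has 45 subgroups. Checking conjugation-invariance by order — order 1: 1/1 normal; order 2: 1/19 normal; order 3: 1/1 normal; order 4: 0/9 normal; order 6: 1/7 normal; order 9: 1/1 normal; order 12: 0/3 normal; order 18: 3/3 normal; order 36: 1/1 normal.
Total normal subgroups: 9.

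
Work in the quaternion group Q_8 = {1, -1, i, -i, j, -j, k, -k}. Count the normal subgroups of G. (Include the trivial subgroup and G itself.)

G has 6 subgroups. Checking conjugation-invariance by order — order 1: 1/1 normal; order 2: 1/1 normal; order 4: 3/3 normal; order 8: 1/1 normal.
Total normal subgroups: 6.

6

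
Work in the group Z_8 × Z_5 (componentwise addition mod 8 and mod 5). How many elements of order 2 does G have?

1

An element (a,b) has order lcm(ord(a), ord(b)); count pairs with lcm equal to 2.
Enumerating gives 1 such elements.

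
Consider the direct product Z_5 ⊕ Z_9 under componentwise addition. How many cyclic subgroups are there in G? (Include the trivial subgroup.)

6

A cyclic subgroup of order d is generated by each of its φ(d) elements of order d, so the cyclic subgroups of order d number (#elements of order d)/φ(d).
Cyclic subgroups by order — order 1: 1; order 3: 1; order 5: 1; order 9: 1; order 15: 1; order 45: 1.
Total: 6.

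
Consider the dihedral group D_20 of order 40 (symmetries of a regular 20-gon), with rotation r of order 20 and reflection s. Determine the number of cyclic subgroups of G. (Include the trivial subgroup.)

A cyclic subgroup of order d is generated by each of its φ(d) elements of order d, so the cyclic subgroups of order d number (#elements of order d)/φ(d).
Cyclic subgroups by order — order 1: 1; order 2: 21; order 4: 1; order 5: 1; order 10: 1; order 20: 1.
Total: 26.

26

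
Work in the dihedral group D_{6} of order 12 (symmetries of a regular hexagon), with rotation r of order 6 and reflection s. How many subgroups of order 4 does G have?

3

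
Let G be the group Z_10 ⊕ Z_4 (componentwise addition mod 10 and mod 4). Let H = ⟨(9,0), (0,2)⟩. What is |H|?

|⟨(9,0)⟩| = 10 and |⟨(0,2)⟩| = 2, so |H| is a multiple of lcm(10, 2) = 10 and divides |G| = 40.
Closing under the operation: H = {(0,0), (0,2), (1,0), (1,2), (2,0), (2,2), (3,0), (3,2), (4,0), (4,2), (5,0), (5,2), (6,0), (6,2), (7,0), (7,2), (8,0), (8,2), (9,0), (9,2)}, so |H| = 20.

20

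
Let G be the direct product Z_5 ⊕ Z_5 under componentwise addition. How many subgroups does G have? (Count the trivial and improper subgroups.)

|G| = 25, so by Lagrange every subgroup order divides 25. Divisors: 1, 5, 25.
Subgroups by order — order 1: 1; order 5: 6; order 25: 1.
Total: 1 + 6 + 1 = 8.

8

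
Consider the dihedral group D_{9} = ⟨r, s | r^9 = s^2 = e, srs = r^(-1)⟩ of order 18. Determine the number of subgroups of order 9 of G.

1

|G| = 18 and 9 | 18, so subgroups of order 9 are possible by Lagrange.
The subgroups of order 9 are: {e, r, r^2, r^3, r^4, r^5, r^6, r^7, r^8}.
So G has 1 subgroup of order 9.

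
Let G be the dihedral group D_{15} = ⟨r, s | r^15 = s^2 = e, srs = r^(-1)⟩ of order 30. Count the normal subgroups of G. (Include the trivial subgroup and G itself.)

5

G has 28 subgroups. Checking conjugation-invariance by order — order 1: 1/1 normal; order 2: 0/15 normal; order 3: 1/1 normal; order 5: 1/1 normal; order 6: 0/5 normal; order 10: 0/3 normal; order 15: 1/1 normal; order 30: 1/1 normal.
Total normal subgroups: 5.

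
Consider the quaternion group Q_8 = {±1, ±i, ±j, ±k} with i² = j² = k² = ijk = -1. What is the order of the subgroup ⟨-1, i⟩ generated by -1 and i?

4

|⟨-1⟩| = 2 and |⟨i⟩| = 4, so |H| is a multiple of lcm(2, 4) = 4 and divides |G| = 8.
Closing under the operation: H = {1, -1, i, -i}, so |H| = 4.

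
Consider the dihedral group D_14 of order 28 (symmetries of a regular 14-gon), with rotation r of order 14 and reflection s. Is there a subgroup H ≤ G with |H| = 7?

7 | 28. A subgroup of order 7 is {e, r^2, r^4, r^6, r^8, r^10, r^12}.

Yes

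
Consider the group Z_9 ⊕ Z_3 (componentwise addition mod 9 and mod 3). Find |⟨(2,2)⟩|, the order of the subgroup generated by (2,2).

The order of (2,2) in Z_9 × Z_3 is lcm(ord(2) in Z_9, ord(2) in Z_3).
ord(2) = 9 and ord(2) = 3, so |⟨(2,2)⟩| = lcm(9, 3) = 9.

9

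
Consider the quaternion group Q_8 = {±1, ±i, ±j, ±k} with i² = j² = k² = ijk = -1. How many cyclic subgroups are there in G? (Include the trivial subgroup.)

Group the elements of G by the cyclic subgroup they generate; each cyclic subgroup of order d accounts for φ(d) elements.
Cyclic subgroups by order — order 1: 1; order 2: 1; order 4: 3.
Total: 5.

5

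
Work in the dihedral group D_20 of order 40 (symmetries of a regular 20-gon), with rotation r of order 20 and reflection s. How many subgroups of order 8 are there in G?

|G| = 40 and 8 | 40, so subgroups of order 8 are possible by Lagrange.
The subgroups of order 8 are: {e, r^5, r^10, r^15, s, r^5s, r^10s, r^15s}; {e, r^5, r^10, r^15, rs, r^6s, r^11s, r^16s}; {e, r^5, r^10, r^15, r^2s, r^7s, r^12s, r^17s}; {e, r^5, r^10, r^15, r^3s, r^8s, r^13s, r^18s}; … (5 in all).
So G has 5 subgroups of order 8.

5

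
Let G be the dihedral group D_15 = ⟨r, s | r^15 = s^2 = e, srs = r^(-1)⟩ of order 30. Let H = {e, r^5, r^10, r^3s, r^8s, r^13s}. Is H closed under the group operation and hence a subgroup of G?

|H| = 6 divides |G| = 30, consistent with Lagrange.
H contains the identity, every element's inverse is in H, and H is closed under ·: it is a subgroup.

Yes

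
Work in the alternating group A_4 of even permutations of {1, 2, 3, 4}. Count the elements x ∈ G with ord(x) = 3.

The elements of order 3 are: (2 3 4), (2 4 3), (1 2 3), (1 2 4), (1 3 2), (1 3 4), (1 4 2), (1 4 3).
That's 8.

8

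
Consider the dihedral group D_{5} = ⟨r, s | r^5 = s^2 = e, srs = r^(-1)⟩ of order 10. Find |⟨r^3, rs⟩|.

10

|⟨r^3⟩| = 5 and |⟨rs⟩| = 2, so |H| is a multiple of lcm(5, 2) = 10 and divides |G| = 10.
Closing {r^3, rs} under the group operation gives all of G, so |H| = 10.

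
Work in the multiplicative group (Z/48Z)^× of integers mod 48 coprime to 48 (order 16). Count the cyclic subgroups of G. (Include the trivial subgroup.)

Group the elements of G by the cyclic subgroup they generate; each cyclic subgroup of order d accounts for φ(d) elements.
Cyclic subgroups by order — order 1: 1; order 2: 7; order 4: 4.
Total: 12.

12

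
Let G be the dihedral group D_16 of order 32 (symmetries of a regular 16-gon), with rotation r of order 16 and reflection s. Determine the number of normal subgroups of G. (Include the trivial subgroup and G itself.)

8

G has 36 subgroups. Checking conjugation-invariance by order — order 1: 1/1 normal; order 2: 1/17 normal; order 4: 1/9 normal; order 8: 1/5 normal; order 16: 3/3 normal; order 32: 1/1 normal.
Total normal subgroups: 8.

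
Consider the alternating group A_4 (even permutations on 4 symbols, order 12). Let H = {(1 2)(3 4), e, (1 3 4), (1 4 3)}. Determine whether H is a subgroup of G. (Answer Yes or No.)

Closure fails: (1 4 3) ∘ (1 2)(3 4) = (1 2 4) ∉ H. So H is not a subgroup.

No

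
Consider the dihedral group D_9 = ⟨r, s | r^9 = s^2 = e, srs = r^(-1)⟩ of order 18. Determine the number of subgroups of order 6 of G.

3

|G| = 18 and 6 | 18, so subgroups of order 6 are possible by Lagrange.
The subgroups of order 6 are: {e, r^3, r^6, r^2s, r^5s, r^8s}; {e, r^3, r^6, s, r^3s, r^6s}; {e, r^3, r^6, rs, r^4s, r^7s}.
So G has 3 subgroups of order 6.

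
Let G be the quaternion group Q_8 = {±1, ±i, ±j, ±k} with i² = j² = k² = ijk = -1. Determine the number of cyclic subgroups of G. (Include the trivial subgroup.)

5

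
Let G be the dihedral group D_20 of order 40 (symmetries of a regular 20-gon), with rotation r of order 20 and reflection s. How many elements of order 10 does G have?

4

The elements of order 10 are: r^2, r^6, r^14, r^18.
That's 4.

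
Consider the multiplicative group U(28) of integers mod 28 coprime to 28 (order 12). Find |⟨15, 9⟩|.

|⟨15⟩| = 2 and |⟨9⟩| = 3, so |H| is a multiple of lcm(2, 3) = 6 and divides |G| = 12.
Closing under the operation: H = {1, 9, 11, 15, 23, 25}, so |H| = 6.

6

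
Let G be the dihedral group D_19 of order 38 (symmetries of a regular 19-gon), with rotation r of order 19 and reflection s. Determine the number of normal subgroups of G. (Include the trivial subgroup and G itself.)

G has 22 subgroups. Checking conjugation-invariance by order — order 1: 1/1 normal; order 2: 0/19 normal; order 19: 1/1 normal; order 38: 1/1 normal.
Total normal subgroups: 3.

3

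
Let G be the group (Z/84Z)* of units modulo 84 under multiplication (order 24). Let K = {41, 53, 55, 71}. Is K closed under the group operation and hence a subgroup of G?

The identity 1 ∉ K, so K is not a subgroup.

No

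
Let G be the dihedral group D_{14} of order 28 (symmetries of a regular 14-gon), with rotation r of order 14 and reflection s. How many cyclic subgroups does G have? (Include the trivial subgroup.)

18

Each element a generates a cyclic subgroup ⟨a⟩; distinct elements may generate the same one (a cyclic group of order d has φ(d) generators).
Cyclic subgroups by order — order 1: 1; order 2: 15; order 7: 1; order 14: 1.
Total: 18.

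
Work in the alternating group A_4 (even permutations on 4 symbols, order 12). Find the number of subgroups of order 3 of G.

4

|G| = 12 and 3 | 12, so subgroups of order 3 are possible by Lagrange.
The subgroups of order 3 are: {e, (1 2 3), (1 3 2)}; {e, (1 2 4), (1 4 2)}; {e, (1 3 4), (1 4 3)}; {e, (2 3 4), (2 4 3)}.
So G has 4 subgroups of order 3.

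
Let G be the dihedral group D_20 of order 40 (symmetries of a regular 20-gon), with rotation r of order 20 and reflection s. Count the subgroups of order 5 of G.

1

|G| = 40 and 5 | 40, so subgroups of order 5 are possible by Lagrange.
The subgroups of order 5 are: {e, r^4, r^8, r^12, r^16}.
So G has 1 subgroup of order 5.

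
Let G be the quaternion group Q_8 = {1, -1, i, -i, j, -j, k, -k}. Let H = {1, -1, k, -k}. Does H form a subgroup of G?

|H| = 4 divides |G| = 8, consistent with Lagrange.
H contains the identity, every element's inverse is in H, and H is closed under ·: it is a subgroup.
In fact H = ⟨-k⟩.

Yes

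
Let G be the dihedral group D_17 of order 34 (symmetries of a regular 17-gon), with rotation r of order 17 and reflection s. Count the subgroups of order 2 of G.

|G| = 34 and 2 | 34, so subgroups of order 2 are possible by Lagrange.
The subgroups of order 2 are: {e, r^10s}; {e, r^11s}; {e, r^12s}; {e, r^13s}; … (17 in all).
So G has 17 subgroups of order 2.

17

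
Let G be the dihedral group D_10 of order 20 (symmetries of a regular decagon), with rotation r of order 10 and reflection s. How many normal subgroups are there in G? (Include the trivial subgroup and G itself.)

G has 22 subgroups. Checking conjugation-invariance by order — order 1: 1/1 normal; order 2: 1/11 normal; order 4: 0/5 normal; order 5: 1/1 normal; order 10: 3/3 normal; order 20: 1/1 normal.
Total normal subgroups: 7.

7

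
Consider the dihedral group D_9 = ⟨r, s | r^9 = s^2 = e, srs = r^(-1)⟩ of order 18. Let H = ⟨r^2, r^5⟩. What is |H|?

9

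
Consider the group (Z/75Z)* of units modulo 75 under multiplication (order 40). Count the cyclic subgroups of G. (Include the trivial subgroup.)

Group the elements of G by the cyclic subgroup they generate; each cyclic subgroup of order d accounts for φ(d) elements.
Cyclic subgroups by order — order 1: 1; order 2: 3; order 4: 2; order 5: 1; order 10: 3; order 20: 2.
Total: 12.

12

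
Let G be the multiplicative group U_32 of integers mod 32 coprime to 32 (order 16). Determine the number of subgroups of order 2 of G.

3

|G| = 16 and 2 | 16, so subgroups of order 2 are possible by Lagrange.
The subgroups of order 2 are: {1, 15}; {1, 17}; {1, 31}.
So G has 3 subgroups of order 2.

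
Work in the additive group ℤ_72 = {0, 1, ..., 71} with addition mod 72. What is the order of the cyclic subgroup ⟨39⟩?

In ℤ_72, the order of an element a is n/gcd(a, n).
gcd(39, 72) = 3, so |⟨39⟩| = 72/3 = 24.

24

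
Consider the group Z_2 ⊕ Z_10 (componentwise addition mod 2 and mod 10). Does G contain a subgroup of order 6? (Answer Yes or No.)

No

6 does not divide |G| = 20, so by Lagrange no subgroup of order 6 exists.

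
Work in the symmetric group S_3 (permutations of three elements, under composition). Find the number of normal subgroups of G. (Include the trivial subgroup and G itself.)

G has 6 subgroups. Checking conjugation-invariance by order — order 1: 1/1 normal; order 2: 0/3 normal; order 3: 1/1 normal; order 6: 1/1 normal.
Total normal subgroups: 3.

3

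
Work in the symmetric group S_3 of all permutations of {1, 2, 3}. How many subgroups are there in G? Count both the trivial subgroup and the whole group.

|G| = 6, so by Lagrange every subgroup order divides 6. Divisors: 1, 2, 3, 6.
Subgroups by order — order 1: 1; order 2: 3; order 3: 1; order 6: 1.
Total: 1 + 3 + 1 + 1 = 6.

6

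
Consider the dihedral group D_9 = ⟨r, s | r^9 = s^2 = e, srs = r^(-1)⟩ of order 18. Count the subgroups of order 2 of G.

9

|G| = 18 and 2 | 18, so subgroups of order 2 are possible by Lagrange.
The subgroups of order 2 are: {e, r^2s}; {e, r^3s}; {e, r^4s}; {e, r^5s}; … (9 in all).
So G has 9 subgroups of order 2.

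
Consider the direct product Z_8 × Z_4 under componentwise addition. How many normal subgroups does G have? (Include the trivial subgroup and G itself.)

G is abelian, so every subgroup is normal.
G has 22 subgroups in total, hence 22 normal subgroups.

22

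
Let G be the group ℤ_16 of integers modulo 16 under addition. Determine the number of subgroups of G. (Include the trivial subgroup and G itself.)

5

A cyclic group of order 16 has exactly one subgroup for each divisor of 16.
Divisors of 16: 1, 2, 4, 8, 16.
So ℤ_16 has 5 subgroups.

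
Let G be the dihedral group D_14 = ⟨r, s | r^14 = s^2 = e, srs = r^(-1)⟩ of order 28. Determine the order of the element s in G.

2

Computing powers of s: the smallest k with (s)^k = e is k = 2.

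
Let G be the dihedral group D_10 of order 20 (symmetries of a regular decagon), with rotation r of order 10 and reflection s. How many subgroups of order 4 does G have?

5

|G| = 20 and 4 | 20, so subgroups of order 4 are possible by Lagrange.
The subgroups of order 4 are: {e, r^5, r^2s, r^7s}; {e, r^5, r^3s, r^8s}; {e, r^5, r^4s, r^9s}; {e, r^5, s, r^5s}; … (5 in all).
So G has 5 subgroups of order 4.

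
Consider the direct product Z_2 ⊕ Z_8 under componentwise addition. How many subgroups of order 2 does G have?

3

|G| = 16 and 2 | 16, so subgroups of order 2 are possible by Lagrange.
The subgroups of order 2 are: {(0,0), (0,4)}; {(0,0), (1,0)}; {(0,0), (1,4)}.
So G has 3 subgroups of order 2.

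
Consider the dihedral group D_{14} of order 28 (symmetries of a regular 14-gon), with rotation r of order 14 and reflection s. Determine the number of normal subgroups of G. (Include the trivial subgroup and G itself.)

G has 28 subgroups. Checking conjugation-invariance by order — order 1: 1/1 normal; order 2: 1/15 normal; order 4: 0/7 normal; order 7: 1/1 normal; order 14: 3/3 normal; order 28: 1/1 normal.
Total normal subgroups: 7.

7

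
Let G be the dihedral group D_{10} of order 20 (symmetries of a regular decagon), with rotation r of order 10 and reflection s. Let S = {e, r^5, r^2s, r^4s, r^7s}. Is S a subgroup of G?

Closure fails: r^5 · r^4s = r^9s ∉ S. So S is not a subgroup.

No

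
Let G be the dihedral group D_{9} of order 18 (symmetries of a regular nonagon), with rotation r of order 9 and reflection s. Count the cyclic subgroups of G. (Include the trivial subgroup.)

12

Each element a generates a cyclic subgroup ⟨a⟩; distinct elements may generate the same one (a cyclic group of order d has φ(d) generators).
Cyclic subgroups by order — order 1: 1; order 2: 9; order 3: 1; order 9: 1.
Total: 12.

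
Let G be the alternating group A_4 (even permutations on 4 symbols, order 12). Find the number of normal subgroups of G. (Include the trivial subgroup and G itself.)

G has 10 subgroups. Checking conjugation-invariance by order — order 1: 1/1 normal; order 2: 0/3 normal; order 3: 0/4 normal; order 4: 1/1 normal; order 12: 1/1 normal.
Total normal subgroups: 3.

3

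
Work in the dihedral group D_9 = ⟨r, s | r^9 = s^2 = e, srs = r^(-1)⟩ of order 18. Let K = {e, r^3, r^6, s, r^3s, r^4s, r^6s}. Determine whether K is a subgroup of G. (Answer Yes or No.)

|K| = 7 does not divide |G| = 18, so by Lagrange K is not a subgroup.

No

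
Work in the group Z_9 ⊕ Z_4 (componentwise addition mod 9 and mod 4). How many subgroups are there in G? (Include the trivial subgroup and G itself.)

|G| = 36, so by Lagrange every subgroup order divides 36. Divisors: 1, 2, 3, 4, 6, 9, 12, 18, 36.
Subgroups by order — order 1: 1; order 2: 1; order 3: 1; order 4: 1; order 6: 1; order 9: 1; order 12: 1; order 18: 1; order 36: 1.
Total: 1 + 1 + 1 + 1 + 1 + 1 + 1 + 1 + 1 = 9.

9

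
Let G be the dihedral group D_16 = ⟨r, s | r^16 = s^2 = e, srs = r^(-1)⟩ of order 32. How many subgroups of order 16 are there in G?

3

|G| = 32 and 16 | 32, so subgroups of order 16 are possible by Lagrange.
The subgroups of order 16 are: {e, r, r^2, r^3, r^4, r^5, r^6, r^7, r^8, r^9, r^10, r^11, r^12, r^13, r^14, r^15}; {e, r^2, r^4, r^6, r^8, r^10, r^12, r^14, s, r^2s, r^4s, r^6s, r^8s, r^10s, r^12s, r^14s}; {e, r^2, r^4, r^6, r^8, r^10, r^12, r^14, rs, r^3s, r^5s, r^7s, r^9s, r^11s, r^13s, r^15s}.
So G has 3 subgroups of order 16.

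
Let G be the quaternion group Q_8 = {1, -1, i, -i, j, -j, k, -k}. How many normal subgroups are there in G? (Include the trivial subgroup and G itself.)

G has 6 subgroups. Checking conjugation-invariance by order — order 1: 1/1 normal; order 2: 1/1 normal; order 4: 3/3 normal; order 8: 1/1 normal.
Total normal subgroups: 6.

6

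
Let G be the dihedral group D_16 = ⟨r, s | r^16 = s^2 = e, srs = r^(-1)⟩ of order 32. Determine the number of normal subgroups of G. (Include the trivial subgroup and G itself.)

G has 36 subgroups. Checking conjugation-invariance by order — order 1: 1/1 normal; order 2: 1/17 normal; order 4: 1/9 normal; order 8: 1/5 normal; order 16: 3/3 normal; order 32: 1/1 normal.
Total normal subgroups: 8.

8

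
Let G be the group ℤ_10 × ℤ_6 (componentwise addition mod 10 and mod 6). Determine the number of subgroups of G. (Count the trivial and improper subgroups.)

20

|G| = 60, so by Lagrange every subgroup order divides 60. Divisors: 1, 2, 3, 4, 5, 6, 10, 12, 15, 20, 30, 60.
Subgroups by order — order 1: 1; order 2: 3; order 3: 1; order 4: 1; order 5: 1; order 6: 3; order 10: 3; order 12: 1; order 15: 1; order 20: 1; order 30: 3; order 60: 1.
Total: 1 + 3 + 1 + 1 + 1 + 3 + 3 + 1 + 1 + 1 + 3 + 1 = 20.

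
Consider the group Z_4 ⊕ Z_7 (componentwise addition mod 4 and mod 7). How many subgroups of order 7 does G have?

|G| = 28 and 7 | 28, so subgroups of order 7 are possible by Lagrange.
The subgroups of order 7 are: {(0,0), (0,1), (0,2), (0,3), (0,4), (0,5), (0,6)}.
So G has 1 subgroup of order 7.

1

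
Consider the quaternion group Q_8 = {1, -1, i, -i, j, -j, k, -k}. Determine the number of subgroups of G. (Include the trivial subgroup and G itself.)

|G| = 8, so by Lagrange every subgroup order divides 8. Divisors: 1, 2, 4, 8.
Subgroups by order — order 1: 1; order 2: 1; order 4: 3; order 8: 1.
Total: 1 + 1 + 3 + 1 = 6.

6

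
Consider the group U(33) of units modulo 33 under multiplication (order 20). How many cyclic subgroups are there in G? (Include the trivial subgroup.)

Each element a generates a cyclic subgroup ⟨a⟩; distinct elements may generate the same one (a cyclic group of order d has φ(d) generators).
Cyclic subgroups by order — order 1: 1; order 2: 3; order 5: 1; order 10: 3.
Total: 8.

8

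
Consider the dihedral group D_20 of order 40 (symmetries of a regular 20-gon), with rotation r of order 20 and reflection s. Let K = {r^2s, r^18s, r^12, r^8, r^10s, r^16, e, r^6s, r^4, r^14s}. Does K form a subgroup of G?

|K| = 10 divides |G| = 40, consistent with Lagrange.
K contains the identity, every element's inverse is in K, and K is closed under ·: it is a subgroup.

Yes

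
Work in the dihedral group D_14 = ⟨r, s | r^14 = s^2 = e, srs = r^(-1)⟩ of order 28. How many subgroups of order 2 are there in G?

|G| = 28 and 2 | 28, so subgroups of order 2 are possible by Lagrange.
The subgroups of order 2 are: {e, r^10s}; {e, r^11s}; {e, r^12s}; {e, r^13s}; … (15 in all).
So G has 15 subgroups of order 2.

15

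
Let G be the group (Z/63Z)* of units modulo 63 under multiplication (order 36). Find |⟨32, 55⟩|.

12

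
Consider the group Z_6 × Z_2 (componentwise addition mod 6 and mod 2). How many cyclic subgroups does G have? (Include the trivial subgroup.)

8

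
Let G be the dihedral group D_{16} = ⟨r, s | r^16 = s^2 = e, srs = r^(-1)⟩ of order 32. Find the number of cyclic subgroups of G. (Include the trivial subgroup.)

Each element a generates a cyclic subgroup ⟨a⟩; distinct elements may generate the same one (a cyclic group of order d has φ(d) generators).
Cyclic subgroups by order — order 1: 1; order 2: 17; order 4: 1; order 8: 1; order 16: 1.
Total: 21.

21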